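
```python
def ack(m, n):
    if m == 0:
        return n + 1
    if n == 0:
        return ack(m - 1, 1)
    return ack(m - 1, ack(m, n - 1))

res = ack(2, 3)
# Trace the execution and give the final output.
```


ack(2, 3)
= ack(1, ack(2, 2))
First compute ack(2, 2) = 7
= ack(1, 7)
= 9


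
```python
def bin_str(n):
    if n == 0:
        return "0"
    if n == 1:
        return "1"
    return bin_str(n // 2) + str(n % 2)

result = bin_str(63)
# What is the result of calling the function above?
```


bin_str(63)
= bin_str(31) + "1"
= bin_str(15) + "1" + "1"
= bin_str(7) + "1" + "1" + "1"
= bin_str(3) + "1" + "1" + "1" + "1"
= bin_str(1) + "1" + "1" + "1" + "1" + "1"
= "1" + "1" + "1" + "1" + "1" + "1"
= "111111"


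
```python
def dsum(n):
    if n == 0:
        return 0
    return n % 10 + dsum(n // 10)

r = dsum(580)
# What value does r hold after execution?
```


dsum(580)
= 0 + dsum(58)
= 0 + 8 + dsum(5)
= 0 + 8 + 5 + dsum(0)
= 0 + 8 + 5 + 0
= 13


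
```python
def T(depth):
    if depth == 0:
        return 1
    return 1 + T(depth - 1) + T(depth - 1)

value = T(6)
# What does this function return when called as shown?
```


T(6)
= 1 + T(5) + T(5)
= 1 + 2 * T(5)
T(k) = 2^(k+1) - 1
T(0) = 1
T(1) = 3
T(2) = 7
T(3) = 15
T(4) = 31
T(6) = 2^7 - 1 = 127


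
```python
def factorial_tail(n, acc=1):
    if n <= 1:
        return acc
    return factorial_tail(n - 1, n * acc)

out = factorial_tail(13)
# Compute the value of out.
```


factorial_tail(13, 1)
= factorial_tail(12, 13 * 1) = factorial_tail(12, 13)
= factorial_tail(11, 12 * 13) = factorial_tail(11, 156)
= factorial_tail(10, 11 * 156) = factorial_tail(10, 1716)
= factorial_tail(9, 10 * 1716) = factorial_tail(9, 17160)
= factorial_tail(8, 9 * 17160) = factorial_tail(8, 154440)
= factorial_tail(7, 8 * 154440) = factorial_tail(7, 1235520)
= factorial_tail(6, 7 * 1235520) = factorial_tail(6, 8648640)
= factorial_tail(5, 6 * 8648640) = factorial_tail(5, 51891840)
= factorial_tail(4, 5 * 51891840) = factorial_tail(4, 259459200)
= factorial_tail(3, 4 * 259459200) = factorial_tail(3, 1037836800)
= factorial_tail(2, 3 * 1037836800) = factorial_tail(2, 3113510400)
= factorial_tail(1, 2 * 3113510400) = factorial_tail(1, 6227020800)
n <= 1, return acc = 6227020800


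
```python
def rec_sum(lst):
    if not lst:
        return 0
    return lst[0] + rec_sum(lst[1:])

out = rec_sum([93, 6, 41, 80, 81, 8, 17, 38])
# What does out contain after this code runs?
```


rec_sum([93, 6, 41, 80, 81, 8, 17, 38])
= 93 + rec_sum([6, 41, 80, 81, 8, 17, 38])
= 93 + 6 + rec_sum([41, 80, 81, 8, 17, 38])
= 93 + 6 + 41 + rec_sum([80, 81, 8, 17, 38])
= 93 + 6 + 41 + 80 + rec_sum([81, 8, 17, 38])
= 93 + 6 + 41 + 80 + 81 + rec_sum([8, 17, 38])
= 93 + 6 + 41 + 80 + 81 + 8 + rec_sum([17, 38])
= 93 + 6 + 41 + 80 + 81 + 8 + 17 + rec_sum([38])
= 93 + 6 + 41 + 80 + 81 + 8 + 17 + 38 + rec_sum([])
= 93 + 6 + 41 + 80 + 81 + 8 + 17 + 38 + 0
= 364


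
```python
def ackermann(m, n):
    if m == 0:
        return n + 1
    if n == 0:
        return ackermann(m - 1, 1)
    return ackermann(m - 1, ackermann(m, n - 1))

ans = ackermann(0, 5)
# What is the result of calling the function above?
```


ackermann(0, 5)
m == 0: return 5 + 1 = 6
= 6


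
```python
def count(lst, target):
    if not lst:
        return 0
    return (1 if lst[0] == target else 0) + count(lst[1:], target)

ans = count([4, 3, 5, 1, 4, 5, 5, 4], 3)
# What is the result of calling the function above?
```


count([4, 3, 5, 1, 4, 5, 5, 4], 3)
lst[0]=4 != 3: 0 + count([3, 5, 1, 4, 5, 5, 4], 3)
lst[0]=3 == 3: 1 + count([5, 1, 4, 5, 5, 4], 3)
lst[0]=5 != 3: 0 + count([1, 4, 5, 5, 4], 3)
lst[0]=1 != 3: 0 + count([4, 5, 5, 4], 3)
lst[0]=4 != 3: 0 + count([5, 5, 4], 3)
lst[0]=5 != 3: 0 + count([5, 4], 3)
lst[0]=5 != 3: 0 + count([4], 3)
lst[0]=4 != 3: 0 + count([], 3)
= 1


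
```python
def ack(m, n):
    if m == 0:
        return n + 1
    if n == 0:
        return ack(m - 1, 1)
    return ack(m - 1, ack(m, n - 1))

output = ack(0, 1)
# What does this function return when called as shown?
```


ack(0, 1)
m == 0: return 1 + 1 = 2
= 2


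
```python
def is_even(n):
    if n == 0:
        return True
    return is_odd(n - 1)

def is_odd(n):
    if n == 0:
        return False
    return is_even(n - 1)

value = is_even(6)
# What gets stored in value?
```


is_even(6)
= is_odd(5)
= is_even(4)
= is_odd(3)
= is_even(2)
= is_odd(1)
= is_even(0)
n == 0: return True
= True


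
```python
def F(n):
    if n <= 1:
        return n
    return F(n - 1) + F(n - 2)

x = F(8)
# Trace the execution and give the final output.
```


F(8)
= F(7) + F(6)
= (F(6) + F(5)) + F(6)
Computing bottom-up: F(0)=0, F(1)=1, F(2)=1, F(3)=2, F(4)=3, F(5)=5, F(6)=8, F(7)=13, F(8)=21
= 21


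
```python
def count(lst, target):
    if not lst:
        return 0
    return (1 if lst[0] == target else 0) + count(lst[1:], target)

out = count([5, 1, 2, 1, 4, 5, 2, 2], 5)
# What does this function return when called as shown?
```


count([5, 1, 2, 1, 4, 5, 2, 2], 5)
lst[0]=5 == 5: 1 + count([1, 2, 1, 4, 5, 2, 2], 5)
lst[0]=1 != 5: 0 + count([2, 1, 4, 5, 2, 2], 5)
lst[0]=2 != 5: 0 + count([1, 4, 5, 2, 2], 5)
lst[0]=1 != 5: 0 + count([4, 5, 2, 2], 5)
lst[0]=4 != 5: 0 + count([5, 2, 2], 5)
lst[0]=5 == 5: 1 + count([2, 2], 5)
lst[0]=2 != 5: 0 + count([2], 5)
lst[0]=2 != 5: 0 + count([], 5)
= 2


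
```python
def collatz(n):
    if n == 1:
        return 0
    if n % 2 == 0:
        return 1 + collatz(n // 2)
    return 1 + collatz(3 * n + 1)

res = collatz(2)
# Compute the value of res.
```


collatz(2)
2 is even -> collatz(1)
Reached 1 after 1 steps
= 1


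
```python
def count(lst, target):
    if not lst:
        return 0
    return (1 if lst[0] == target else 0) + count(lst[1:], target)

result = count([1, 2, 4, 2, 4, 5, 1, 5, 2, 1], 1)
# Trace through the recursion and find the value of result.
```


count([1, 2, 4, 2, 4, 5, 1, 5, 2, 1], 1)
lst[0]=1 == 1: 1 + count([2, 4, 2, 4, 5, 1, 5, 2, 1], 1)
lst[0]=2 != 1: 0 + count([4, 2, 4, 5, 1, 5, 2, 1], 1)
lst[0]=4 != 1: 0 + count([2, 4, 5, 1, 5, 2, 1], 1)
lst[0]=2 != 1: 0 + count([4, 5, 1, 5, 2, 1], 1)
lst[0]=4 != 1: 0 + count([5, 1, 5, 2, 1], 1)
lst[0]=5 != 1: 0 + count([1, 5, 2, 1], 1)
lst[0]=1 == 1: 1 + count([5, 2, 1], 1)
lst[0]=5 != 1: 0 + count([2, 1], 1)
lst[0]=2 != 1: 0 + count([1], 1)
lst[0]=1 == 1: 1 + count([], 1)
= 3


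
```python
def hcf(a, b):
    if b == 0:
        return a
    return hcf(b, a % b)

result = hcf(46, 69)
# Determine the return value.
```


hcf(46, 69)
= hcf(69, 46 % 69) = hcf(69, 46)
= hcf(46, 69 % 46) = hcf(46, 23)
= hcf(23, 46 % 23) = hcf(23, 0)
b == 0, return a = 23


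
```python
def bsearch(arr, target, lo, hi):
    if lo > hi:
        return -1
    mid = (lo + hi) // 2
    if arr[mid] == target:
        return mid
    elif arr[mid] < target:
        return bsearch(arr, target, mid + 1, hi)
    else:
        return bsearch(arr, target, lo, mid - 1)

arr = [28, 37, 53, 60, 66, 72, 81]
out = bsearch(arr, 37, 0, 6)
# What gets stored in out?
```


bsearch(arr, 37, 0, 6)
lo=0, hi=6, mid=3, arr[mid]=60
60 > 37, search left half
lo=0, hi=2, mid=1, arr[mid]=37
arr[1] == 37, found at index 1
= 1


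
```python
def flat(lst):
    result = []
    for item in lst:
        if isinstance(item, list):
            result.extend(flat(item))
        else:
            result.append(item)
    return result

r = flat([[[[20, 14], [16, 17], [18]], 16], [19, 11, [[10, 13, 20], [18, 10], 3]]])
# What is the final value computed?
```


flat([[[[20, 14], [16, 17], [18]], 16], [19, 11, [[10, 13, 20], [18, 10], 3]]])
Processing each element:
  [[[20, 14], [16, 17], [18]], 16] is a list -> flat recursively -> [20, 14, 16, 17, 18, 16]
  [19, 11, [[10, 13, 20], [18, 10], 3]] is a list -> flat recursively -> [19, 11, 10, 13, 20, 18, 10, 3]
= [20, 14, 16, 17, 18, 16, 19, 11, 10, 13, 20, 18, 10, 3]


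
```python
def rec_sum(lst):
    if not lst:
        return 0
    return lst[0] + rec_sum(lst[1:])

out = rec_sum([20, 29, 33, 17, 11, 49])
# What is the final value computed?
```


rec_sum([20, 29, 33, 17, 11, 49])
= 20 + rec_sum([29, 33, 17, 11, 49])
= 20 + 29 + rec_sum([33, 17, 11, 49])
= 20 + 29 + 33 + rec_sum([17, 11, 49])
= 20 + 29 + 33 + 17 + rec_sum([11, 49])
= 20 + 29 + 33 + 17 + 11 + rec_sum([49])
= 20 + 29 + 33 + 17 + 11 + 49 + rec_sum([])
= 20 + 29 + 33 + 17 + 11 + 49 + 0
= 159


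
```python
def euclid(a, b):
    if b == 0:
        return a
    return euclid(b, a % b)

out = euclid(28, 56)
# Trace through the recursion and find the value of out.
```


euclid(28, 56)
= euclid(56, 28 % 56) = euclid(56, 28)
= euclid(28, 56 % 28) = euclid(28, 0)
b == 0, return a = 28


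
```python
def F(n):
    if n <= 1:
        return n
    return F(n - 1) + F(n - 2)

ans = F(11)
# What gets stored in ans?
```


F(11)
= F(10) + F(9)
= (F(9) + F(8)) + F(9)
Computing bottom-up: F(0)=0, F(1)=1, F(2)=1, F(3)=2, F(4)=3, F(5)=5, F(6)=8, F(7)=13, F(8)=21, F(9)=34, F(10)=55, F(11)=89
= 89


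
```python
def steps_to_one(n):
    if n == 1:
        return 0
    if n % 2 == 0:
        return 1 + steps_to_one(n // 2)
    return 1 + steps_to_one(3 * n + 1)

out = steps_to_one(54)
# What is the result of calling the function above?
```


steps_to_one(54)
54 is even -> steps_to_one(27)
27 is odd -> 3*27+1 = 82 -> steps_to_one(82)
82 is even -> steps_to_one(41)
41 is odd -> 3*41+1 = 124 -> steps_to_one(124)
124 is even -> steps_to_one(62)
62 is even -> steps_to_one(31)
31 is odd -> 3*31+1 = 94 -> steps_to_one(94)
94 is even -> steps_to_one(47)
47 is odd -> 3*47+1 = 142 -> steps_to_one(142)
142 is even -> steps_to_one(71)
71 is odd -> 3*71+1 = 214 -> steps_to_one(214)
214 is even -> steps_to_one(107)
107 is odd -> 3*107+1 = 322 -> steps_to_one(322)
322 is even -> steps_to_one(161)
161 is odd -> 3*161+1 = 484 -> steps_to_one(484)
484 is even -> steps_to_one(242)
242 is even -> steps_to_one(121)
121 is odd -> 3*121+1 = 364 -> steps_to_one(364)
364 is even -> steps_to_one(182)
182 is even -> steps_to_one(91)
91 is odd -> 3*91+1 = 274 -> steps_to_one(274)
274 is even -> steps_to_one(137)
137 is odd -> 3*137+1 = 412 -> steps_to_one(412)
412 is even -> steps_to_one(206)
206 is even -> steps_to_one(103)
103 is odd -> 3*103+1 = 310 -> steps_to_one(310)
310 is even -> steps_to_one(155)
155 is odd -> 3*155+1 = 466 -> steps_to_one(466)
466 is even -> steps_to_one(233)
233 is odd -> 3*233+1 = 700 -> steps_to_one(700)
700 is even -> steps_to_one(350)
350 is even -> steps_to_one(175)
175 is odd -> 3*175+1 = 526 -> steps_to_one(526)
526 is even -> steps_to_one(263)
263 is odd -> 3*263+1 = 790 -> steps_to_one(790)
790 is even -> steps_to_one(395)
395 is odd -> 3*395+1 = 1186 -> steps_to_one(1186)
1186 is even -> steps_to_one(593)
593 is odd -> 3*593+1 = 1780 -> steps_to_one(1780)
1780 is even -> steps_to_one(890)
890 is even -> steps_to_one(445)
445 is odd -> 3*445+1 = 1336 -> steps_to_one(1336)
1336 is even -> steps_to_one(668)
668 is even -> steps_to_one(334)
334 is even -> steps_to_one(167)
167 is odd -> 3*167+1 = 502 -> steps_to_one(502)
502 is even -> steps_to_one(251)
251 is odd -> 3*251+1 = 754 -> steps_to_one(754)
754 is even -> steps_to_one(377)
377 is odd -> 3*377+1 = 1132 -> steps_to_one(1132)
1132 is even -> steps_to_one(566)
566 is even -> steps_to_one(283)
283 is odd -> 3*283+1 = 850 -> steps_to_one(850)
850 is even -> steps_to_one(425)
425 is odd -> 3*425+1 = 1276 -> steps_to_one(1276)
1276 is even -> steps_to_one(638)
638 is even -> steps_to_one(319)
319 is odd -> 3*319+1 = 958 -> steps_to_one(958)
958 is even -> steps_to_one(479)
479 is odd -> 3*479+1 = 1438 -> steps_to_one(1438)
1438 is even -> steps_to_one(719)
719 is odd -> 3*719+1 = 2158 -> steps_to_one(2158)
2158 is even -> steps_to_one(1079)
1079 is odd -> 3*1079+1 = 3238 -> steps_to_one(3238)
3238 is even -> steps_to_one(1619)
1619 is odd -> 3*1619+1 = 4858 -> steps_to_one(4858)
4858 is even -> steps_to_one(2429)
2429 is odd -> 3*2429+1 = 7288 -> steps_to_one(7288)
7288 is even -> steps_to_one(3644)
3644 is even -> steps_to_one(1822)
1822 is even -> steps_to_one(911)
911 is odd -> 3*911+1 = 2734 -> steps_to_one(2734)
2734 is even -> steps_to_one(1367)
1367 is odd -> 3*1367+1 = 4102 -> steps_to_one(4102)
4102 is even -> steps_to_one(2051)
2051 is odd -> 3*2051+1 = 6154 -> steps_to_one(6154)
6154 is even -> steps_to_one(3077)
3077 is odd -> 3*3077+1 = 9232 -> steps_to_one(9232)
9232 is even -> steps_to_one(4616)
4616 is even -> steps_to_one(2308)
2308 is even -> steps_to_one(1154)
1154 is even -> steps_to_one(577)
577 is odd -> 3*577+1 = 1732 -> steps_to_one(1732)
1732 is even -> steps_to_one(866)
866 is even -> steps_to_one(433)
433 is odd -> 3*433+1 = 1300 -> steps_to_one(1300)
1300 is even -> steps_to_one(650)
650 is even -> steps_to_one(325)
325 is odd -> 3*325+1 = 976 -> steps_to_one(976)
976 is even -> steps_to_one(488)
488 is even -> steps_to_one(244)
244 is even -> steps_to_one(122)
122 is even -> steps_to_one(61)
61 is odd -> 3*61+1 = 184 -> steps_to_one(184)
184 is even -> steps_to_one(92)
92 is even -> steps_to_one(46)
46 is even -> steps_to_one(23)
23 is odd -> 3*23+1 = 70 -> steps_to_one(70)
70 is even -> steps_to_one(35)
35 is odd -> 3*35+1 = 106 -> steps_to_one(106)
106 is even -> steps_to_one(53)
53 is odd -> 3*53+1 = 160 -> steps_to_one(160)
160 is even -> steps_to_one(80)
80 is even -> steps_to_one(40)
40 is even -> steps_to_one(20)
20 is even -> steps_to_one(10)
10 is even -> steps_to_one(5)
5 is odd -> 3*5+1 = 16 -> steps_to_one(16)
16 is even -> steps_to_one(8)
8 is even -> steps_to_one(4)
4 is even -> steps_to_one(2)
2 is even -> steps_to_one(1)
Reached 1 after 112 steps
= 112


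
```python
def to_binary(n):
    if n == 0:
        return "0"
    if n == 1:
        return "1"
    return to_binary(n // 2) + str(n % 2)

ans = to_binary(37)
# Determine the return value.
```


to_binary(37)
= to_binary(18) + "1"
= to_binary(9) + "0" + "1"
= to_binary(4) + "1" + "0" + "1"
= to_binary(2) + "0" + "1" + "0" + "1"
= to_binary(1) + "0" + "0" + "1" + "0" + "1"
= "1" + "0" + "0" + "1" + "0" + "1"
= "100101"


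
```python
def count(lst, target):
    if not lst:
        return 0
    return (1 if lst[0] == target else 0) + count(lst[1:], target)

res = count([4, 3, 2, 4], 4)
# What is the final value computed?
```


count([4, 3, 2, 4], 4)
lst[0]=4 == 4: 1 + count([3, 2, 4], 4)
lst[0]=3 != 4: 0 + count([2, 4], 4)
lst[0]=2 != 4: 0 + count([4], 4)
lst[0]=4 == 4: 1 + count([], 4)
= 2


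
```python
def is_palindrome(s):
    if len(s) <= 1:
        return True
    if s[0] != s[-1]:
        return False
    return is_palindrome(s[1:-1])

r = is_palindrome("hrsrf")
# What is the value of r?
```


is_palindrome("hrsrf")
"hrsrf": s[0]='h' != s[-1]='f' -> False
= False


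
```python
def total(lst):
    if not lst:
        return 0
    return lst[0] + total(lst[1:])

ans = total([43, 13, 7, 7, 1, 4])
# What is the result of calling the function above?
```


total([43, 13, 7, 7, 1, 4])
= 43 + total([13, 7, 7, 1, 4])
= 43 + 13 + total([7, 7, 1, 4])
= 43 + 13 + 7 + total([7, 1, 4])
= 43 + 13 + 7 + 7 + total([1, 4])
= 43 + 13 + 7 + 7 + 1 + total([4])
= 43 + 13 + 7 + 7 + 1 + 4 + total([])
= 43 + 13 + 7 + 7 + 1 + 4 + 0
= 75


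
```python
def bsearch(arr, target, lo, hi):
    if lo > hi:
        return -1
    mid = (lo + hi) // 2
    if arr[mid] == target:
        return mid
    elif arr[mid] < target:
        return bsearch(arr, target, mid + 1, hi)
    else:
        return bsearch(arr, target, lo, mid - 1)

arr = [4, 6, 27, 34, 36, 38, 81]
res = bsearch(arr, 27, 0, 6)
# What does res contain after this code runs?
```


bsearch(arr, 27, 0, 6)
lo=0, hi=6, mid=3, arr[mid]=34
34 > 27, search left half
lo=0, hi=2, mid=1, arr[mid]=6
6 < 27, search right half
lo=2, hi=2, mid=2, arr[mid]=27
arr[2] == 27, found at index 2
= 2


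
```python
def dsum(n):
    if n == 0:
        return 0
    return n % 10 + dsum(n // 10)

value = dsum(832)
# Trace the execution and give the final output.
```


dsum(832)
= 2 + dsum(83)
= 2 + 3 + dsum(8)
= 2 + 3 + 8 + dsum(0)
= 2 + 3 + 8 + 0
= 13


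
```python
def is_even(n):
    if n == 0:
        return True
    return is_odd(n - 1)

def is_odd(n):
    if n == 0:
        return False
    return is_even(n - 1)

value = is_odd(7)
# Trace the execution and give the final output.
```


is_odd(7)
= is_even(6)
= is_odd(5)
= is_even(4)
= is_odd(3)
= is_even(2)
= is_odd(1)
= is_even(0)
n == 0: return True
= True


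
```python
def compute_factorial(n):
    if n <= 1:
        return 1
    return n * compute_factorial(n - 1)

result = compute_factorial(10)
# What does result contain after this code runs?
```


compute_factorial(10)
= 10 * compute_factorial(9)
= 10 * 9 * compute_factorial(8)
= 10 * 9 * 8 * compute_factorial(7)
= 10 * 9 * 8 * 7 * compute_factorial(6)
= 10 * 9 * 8 * 7 * 6 * compute_factorial(5)
= 10 * 9 * 8 * 7 * 6 * 5 * compute_factorial(4)
= 10 * 9 * 8 * 7 * 6 * 5 * 4 * compute_factorial(3)
= 10 * 9 * 8 * 7 * 6 * 5 * 4 * 3 * compute_factorial(2)
= 10 * 9 * 8 * 7 * 6 * 5 * 4 * 3 * 2 * compute_factorial(1)
= 10 * 9 * 8 * 7 * 6 * 5 * 4 * 3 * 2 * 1
= 3628800


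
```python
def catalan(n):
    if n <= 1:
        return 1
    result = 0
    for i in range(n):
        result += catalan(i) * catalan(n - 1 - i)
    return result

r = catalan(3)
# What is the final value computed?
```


catalan(3)
= sum of catalan(i) * catalan(3-1-i) for i in 0..2
First compute sub-values bottom-up:
  catalan(0) = 1, catalan(1) = 1
  catalan(2) = 1*1 + 1*1 = 2
Now catalan(3):
  catalan(0)*catalan(2) = 1*2 = 2
  catalan(1)*catalan(1) = 1*1 = 1
  catalan(2)*catalan(0) = 2*1 = 2
= 2 + 1 + 2
= 5


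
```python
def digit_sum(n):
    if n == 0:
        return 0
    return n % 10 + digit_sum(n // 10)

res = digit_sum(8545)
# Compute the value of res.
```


digit_sum(8545)
= 5 + digit_sum(854)
= 5 + 4 + digit_sum(85)
= 5 + 4 + 5 + digit_sum(8)
= 5 + 4 + 5 + 8 + digit_sum(0)
= 5 + 4 + 5 + 8 + 0
= 22


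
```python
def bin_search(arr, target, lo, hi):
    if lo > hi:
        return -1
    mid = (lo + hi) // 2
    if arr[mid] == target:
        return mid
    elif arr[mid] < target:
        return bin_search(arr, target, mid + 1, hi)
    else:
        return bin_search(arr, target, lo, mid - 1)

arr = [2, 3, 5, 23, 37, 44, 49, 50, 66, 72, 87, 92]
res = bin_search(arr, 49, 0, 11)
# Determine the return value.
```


bin_search(arr, 49, 0, 11)
lo=0, hi=11, mid=5, arr[mid]=44
44 < 49, search right half
lo=6, hi=11, mid=8, arr[mid]=66
66 > 49, search left half
lo=6, hi=7, mid=6, arr[mid]=49
arr[6] == 49, found at index 6
= 6


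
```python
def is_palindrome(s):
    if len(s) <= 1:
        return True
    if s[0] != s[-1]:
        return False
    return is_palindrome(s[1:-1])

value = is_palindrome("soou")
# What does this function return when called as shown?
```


is_palindrome("soou")
"soou": s[0]='s' != s[-1]='u' -> False
= False


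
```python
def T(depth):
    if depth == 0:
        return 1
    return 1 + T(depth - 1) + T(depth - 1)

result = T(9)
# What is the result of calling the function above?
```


T(9)
= 1 + T(8) + T(8)
= 1 + 2 * T(8)
T(k) = 2^(k+1) - 1
T(0) = 1
T(1) = 3
T(2) = 7
T(3) = 15
T(4) = 31
T(9) = 2^10 - 1 = 1023


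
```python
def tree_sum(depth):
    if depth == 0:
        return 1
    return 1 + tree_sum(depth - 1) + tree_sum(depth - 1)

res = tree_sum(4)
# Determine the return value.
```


tree_sum(4)
= 1 + tree_sum(3) + tree_sum(3)
= 1 + 2 * tree_sum(3)
tree_sum(k) = 2^(k+1) - 1
tree_sum(0) = 1
tree_sum(1) = 3
tree_sum(2) = 7
tree_sum(3) = 15
tree_sum(4) = 31
tree_sum(4) = 2^5 - 1 = 31


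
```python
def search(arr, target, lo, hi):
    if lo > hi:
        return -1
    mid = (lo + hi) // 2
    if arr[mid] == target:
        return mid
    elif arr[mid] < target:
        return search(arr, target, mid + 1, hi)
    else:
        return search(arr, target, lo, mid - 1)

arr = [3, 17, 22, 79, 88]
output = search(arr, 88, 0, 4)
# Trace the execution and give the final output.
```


search(arr, 88, 0, 4)
lo=0, hi=4, mid=2, arr[mid]=22
22 < 88, search right half
lo=3, hi=4, mid=3, arr[mid]=79
79 < 88, search right half
lo=4, hi=4, mid=4, arr[mid]=88
arr[4] == 88, found at index 4
= 4


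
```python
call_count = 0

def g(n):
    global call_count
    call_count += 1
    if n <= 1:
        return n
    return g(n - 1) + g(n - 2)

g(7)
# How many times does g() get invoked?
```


g(7) calls g(6) and g(5); each non-base call branches into two more.
Let C(k) = total number of calls made by g(k), including the call to g(k) itself.
Base cases: C(0) = 1, C(1) = 1
Recurrence: C(k) = 1 + C(k-1) + C(k-2)
  C(2) = 1 + C(1) + C(0) = 1 + 1 + 1 = 3
  C(3) = 1 + C(2) + C(1) = 1 + 3 + 1 = 5
  C(4) = 1 + C(3) + C(2) = 1 + 5 + 3 = 9
  C(5) = 1 + C(4) + C(3) = 1 + 9 + 5 = 15
  C(6) = 1 + C(5) + C(4) = 1 + 15 + 9 = 25
  C(7) = 1 + C(6) + C(5) = 1 + 25 + 15 = 41
Total calls = C(7) = 41


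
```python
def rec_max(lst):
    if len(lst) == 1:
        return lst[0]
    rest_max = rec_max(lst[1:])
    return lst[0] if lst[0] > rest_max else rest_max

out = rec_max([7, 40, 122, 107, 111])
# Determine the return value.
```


rec_max([7, 40, 122, 107, 111])
= compare 7 with rec_max([40, 122, 107, 111])
= compare 40 with rec_max([122, 107, 111])
= compare 122 with rec_max([107, 111])
= compare 107 with rec_max([111])
Base: rec_max([111]) = 111
compare 107 with 111: max = 111
compare 122 with 111: max = 122
compare 40 with 122: max = 122
compare 7 with 122: max = 122
= 122


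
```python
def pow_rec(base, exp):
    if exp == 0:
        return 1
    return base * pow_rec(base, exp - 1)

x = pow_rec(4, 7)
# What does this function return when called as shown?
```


pow_rec(4, 7)
= 4 * pow_rec(4, 6)
= 4 * 4 * pow_rec(4, 5)
= 4 * 4 * 4 * pow_rec(4, 4)
= 4 * 4 * 4 * 4 * pow_rec(4, 3)
= 4 * 4 * 4 * 4 * 4 * pow_rec(4, 2)
= 4 * 4 * 4 * 4 * 4 * 4 * pow_rec(4, 1)
= 4 * 4 * 4 * 4 * 4 * 4 * 4 * pow_rec(4, 0)
= 4 * 4 * 4 * 4 * 4 * 4 * 4 * 1
= 16384


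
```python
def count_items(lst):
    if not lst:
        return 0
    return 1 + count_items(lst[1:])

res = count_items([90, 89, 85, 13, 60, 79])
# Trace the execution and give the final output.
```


count_items([90, 89, 85, 13, 60, 79])
= 1 + count_items([89, 85, 13, 60, 79])
= 1 + 1 + count_items([85, 13, 60, 79])
= 1 + 1 + 1 + count_items([13, 60, 79])
= 1 + 1 + 1 + 1 + count_items([60, 79])
= 1 + 1 + 1 + 1 + 1 + count_items([79])
= 1 + 1 + 1 + 1 + 1 + 1 + count_items([])
= 1 + 1 + 1 + 1 + 1 + 1 + 0
= 6


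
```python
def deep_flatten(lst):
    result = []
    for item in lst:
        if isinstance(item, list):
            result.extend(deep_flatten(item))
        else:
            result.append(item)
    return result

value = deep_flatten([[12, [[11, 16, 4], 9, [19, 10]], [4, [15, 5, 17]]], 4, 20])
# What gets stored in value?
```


deep_flatten([[12, [[11, 16, 4], 9, [19, 10]], [4, [15, 5, 17]]], 4, 20])
Processing each element:
  [12, [[11, 16, 4], 9, [19, 10]], [4, [15, 5, 17]]] is a list -> deep_flatten recursively -> [12, 11, 16, 4, 9, 19, 10, 4, 15, 5, 17]
  4 is not a list -> append 4
  20 is not a list -> append 20
= [12, 11, 16, 4, 9, 19, 10, 4, 15, 5, 17, 4, 20]


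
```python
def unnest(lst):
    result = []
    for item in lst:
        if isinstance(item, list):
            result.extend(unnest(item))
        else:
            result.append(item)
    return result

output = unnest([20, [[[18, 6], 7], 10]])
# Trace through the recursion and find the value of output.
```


unnest([20, [[[18, 6], 7], 10]])
Processing each element:
  20 is not a list -> append 20
  [[[18, 6], 7], 10] is a list -> unnest recursively -> [18, 6, 7, 10]
= [20, 18, 6, 7, 10]


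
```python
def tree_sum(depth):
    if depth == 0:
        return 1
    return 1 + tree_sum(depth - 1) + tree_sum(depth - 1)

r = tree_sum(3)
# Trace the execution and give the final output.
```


tree_sum(3)
= 1 + tree_sum(2) + tree_sum(2)
= 1 + 2 * tree_sum(2)
tree_sum(k) = 2^(k+1) - 1
tree_sum(0) = 1
tree_sum(1) = 3
tree_sum(2) = 7
tree_sum(3) = 15
tree_sum(3) = 2^4 - 1 = 15


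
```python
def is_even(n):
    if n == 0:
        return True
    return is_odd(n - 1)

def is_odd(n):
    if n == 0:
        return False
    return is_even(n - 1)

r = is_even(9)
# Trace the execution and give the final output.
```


is_even(9)
= is_odd(8)
= is_even(7)
= is_odd(6)
= is_even(5)
= is_odd(4)
= is_even(3)
= is_odd(2)
= is_even(1)
= is_odd(0)
n == 0: return False
= False


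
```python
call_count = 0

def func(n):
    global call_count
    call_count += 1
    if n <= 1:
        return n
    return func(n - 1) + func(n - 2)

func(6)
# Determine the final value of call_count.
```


func(6) calls func(5) and func(4); each non-base call branches into two more.
Let C(k) = total number of calls made by func(k), including the call to func(k) itself.
Base cases: C(0) = 1, C(1) = 1
Recurrence: C(k) = 1 + C(k-1) + C(k-2)
  C(2) = 1 + C(1) + C(0) = 1 + 1 + 1 = 3
  C(3) = 1 + C(2) + C(1) = 1 + 3 + 1 = 5
  C(4) = 1 + C(3) + C(2) = 1 + 5 + 3 = 9
  C(5) = 1 + C(4) + C(3) = 1 + 9 + 5 = 15
  C(6) = 1 + C(5) + C(4) = 1 + 15 + 9 = 25
Total calls = C(6) = 25


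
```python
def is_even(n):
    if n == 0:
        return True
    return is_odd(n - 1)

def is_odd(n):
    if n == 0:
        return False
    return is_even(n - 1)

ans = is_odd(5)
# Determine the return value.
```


is_odd(5)
= is_even(4)
= is_odd(3)
= is_even(2)
= is_odd(1)
= is_even(0)
n == 0: return True
= True


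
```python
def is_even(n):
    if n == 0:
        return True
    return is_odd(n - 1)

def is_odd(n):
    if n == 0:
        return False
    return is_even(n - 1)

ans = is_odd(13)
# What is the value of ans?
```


is_odd(13)
= is_even(12)
= is_odd(11)
= is_even(10)
= is_odd(9)
= is_even(8)
= is_odd(7)
= is_even(6)
= is_odd(5)
= is_even(4)
= is_odd(3)
= is_even(2)
= is_odd(1)
= is_even(0)
n == 0: return True
= True


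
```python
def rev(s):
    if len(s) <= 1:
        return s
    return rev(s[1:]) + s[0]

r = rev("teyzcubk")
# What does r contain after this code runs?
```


rev("teyzcubk")
= rev("eyzcubk") + "t"
= rev("yzcubk") + "e" + "t"
= rev("zcubk") + "y" + "e" + "t"
= rev("cubk") + "z" + "y" + "e" + "t"
= rev("ubk") + "c" + "z" + "y" + "e" + "t"
= rev("bk") + "u" + "c" + "z" + "y" + "e" + "t"
= rev("k") + "b" + "u" + "c" + "z" + "y" + "e" + "t"
= "k" + "b" + "u" + "c" + "z" + "y" + "e" + "t"
= "kbuczyet"


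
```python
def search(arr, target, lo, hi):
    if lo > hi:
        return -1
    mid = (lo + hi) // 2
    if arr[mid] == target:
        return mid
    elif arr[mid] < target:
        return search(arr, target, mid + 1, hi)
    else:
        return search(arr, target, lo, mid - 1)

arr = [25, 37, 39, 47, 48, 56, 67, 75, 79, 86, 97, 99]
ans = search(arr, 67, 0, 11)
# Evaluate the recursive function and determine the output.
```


search(arr, 67, 0, 11)
lo=0, hi=11, mid=5, arr[mid]=56
56 < 67, search right half
lo=6, hi=11, mid=8, arr[mid]=79
79 > 67, search left half
lo=6, hi=7, mid=6, arr[mid]=67
arr[6] == 67, found at index 6
= 6


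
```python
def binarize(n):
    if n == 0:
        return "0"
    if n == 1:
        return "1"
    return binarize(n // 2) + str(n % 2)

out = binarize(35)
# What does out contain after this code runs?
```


binarize(35)
= binarize(17) + "1"
= binarize(8) + "1" + "1"
= binarize(4) + "0" + "1" + "1"
= binarize(2) + "0" + "0" + "1" + "1"
= binarize(1) + "0" + "0" + "0" + "1" + "1"
= "1" + "0" + "0" + "0" + "1" + "1"
= "100011"


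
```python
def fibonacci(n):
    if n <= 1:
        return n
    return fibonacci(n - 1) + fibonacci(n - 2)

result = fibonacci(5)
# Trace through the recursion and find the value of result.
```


fibonacci(5)
= fibonacci(4) + fibonacci(3)
= (fibonacci(3) + fibonacci(2)) + fibonacci(3)
Computing bottom-up: fibonacci(0)=0, fibonacci(1)=1, fibonacci(2)=1, fibonacci(3)=2, fibonacci(4)=3, fibonacci(5)=5
= 5


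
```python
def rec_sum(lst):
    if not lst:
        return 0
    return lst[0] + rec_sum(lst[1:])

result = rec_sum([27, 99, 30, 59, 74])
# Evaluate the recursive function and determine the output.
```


rec_sum([27, 99, 30, 59, 74])
= 27 + rec_sum([99, 30, 59, 74])
= 27 + 99 + rec_sum([30, 59, 74])
= 27 + 99 + 30 + rec_sum([59, 74])
= 27 + 99 + 30 + 59 + rec_sum([74])
= 27 + 99 + 30 + 59 + 74 + rec_sum([])
= 27 + 99 + 30 + 59 + 74 + 0
= 289


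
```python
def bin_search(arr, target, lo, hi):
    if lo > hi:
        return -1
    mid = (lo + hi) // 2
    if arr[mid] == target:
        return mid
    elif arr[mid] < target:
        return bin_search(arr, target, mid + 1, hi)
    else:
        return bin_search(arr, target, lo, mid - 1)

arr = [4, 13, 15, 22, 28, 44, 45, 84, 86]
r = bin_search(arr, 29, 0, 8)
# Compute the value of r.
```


bin_search(arr, 29, 0, 8)
lo=0, hi=8, mid=4, arr[mid]=28
28 < 29, search right half
lo=5, hi=8, mid=6, arr[mid]=45
45 > 29, search left half
lo=5, hi=5, mid=5, arr[mid]=44
44 > 29, search left half
lo > hi, target not found, return -1
= -1


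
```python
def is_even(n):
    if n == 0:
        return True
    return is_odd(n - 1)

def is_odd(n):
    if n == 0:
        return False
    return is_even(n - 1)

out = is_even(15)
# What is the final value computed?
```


is_even(15)
= is_odd(14)
= is_even(13)
= is_odd(12)
= is_even(11)
= is_odd(10)
= is_even(9)
= is_odd(8)
= is_even(7)
= is_odd(6)
= is_even(5)
= is_odd(4)
= is_even(3)
= is_odd(2)
= is_even(1)
= is_odd(0)
n == 0: return False
= False


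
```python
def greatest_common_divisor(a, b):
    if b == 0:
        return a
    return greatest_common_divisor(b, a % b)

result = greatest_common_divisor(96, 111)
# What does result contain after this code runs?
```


greatest_common_divisor(96, 111)
= greatest_common_divisor(111, 96 % 111) = greatest_common_divisor(111, 96)
= greatest_common_divisor(96, 111 % 96) = greatest_common_divisor(96, 15)
= greatest_common_divisor(15, 96 % 15) = greatest_common_divisor(15, 6)
= greatest_common_divisor(6, 15 % 6) = greatest_common_divisor(6, 3)
= greatest_common_divisor(3, 6 % 3) = greatest_common_divisor(3, 0)
b == 0, return a = 3


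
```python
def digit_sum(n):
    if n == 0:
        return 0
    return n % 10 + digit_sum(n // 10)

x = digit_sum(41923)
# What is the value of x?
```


digit_sum(41923)
= 3 + digit_sum(4192)
= 3 + 2 + digit_sum(419)
= 3 + 2 + 9 + digit_sum(41)
= 3 + 2 + 9 + 1 + digit_sum(4)
= 3 + 2 + 9 + 1 + 4 + digit_sum(0)
= 3 + 2 + 9 + 1 + 4 + 0
= 19


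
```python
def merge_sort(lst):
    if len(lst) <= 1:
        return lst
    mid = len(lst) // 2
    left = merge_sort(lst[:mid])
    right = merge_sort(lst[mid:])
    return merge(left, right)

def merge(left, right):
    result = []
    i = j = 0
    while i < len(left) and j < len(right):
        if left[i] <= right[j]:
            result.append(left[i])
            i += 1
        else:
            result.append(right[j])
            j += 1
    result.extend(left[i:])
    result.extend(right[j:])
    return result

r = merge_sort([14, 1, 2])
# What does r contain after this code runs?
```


merge_sort([14, 1, 2])
Split into [14] and [1, 2]
Left sorted: [14]
Right sorted: [1, 2]
Merge [14] and [1, 2]
= [1, 2, 14]


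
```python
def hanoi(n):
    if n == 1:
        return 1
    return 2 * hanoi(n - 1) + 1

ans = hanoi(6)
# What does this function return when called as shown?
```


hanoi(6)
= 2 * hanoi(5) + 1
= 2 * (2 * hanoi(4) + 1) + 1
= 2 * (2 * (2 * hanoi(3) + 1) + 1) + 1
= 2 * (2 * (2 * (2 * hanoi(2) + 1) + 1) + 1) + 1
= 2 * (2 * (2 * (2 * (2 * hanoi(1) + 1) + 1) + 1) + 1) + 1
Now compute bottom-up:
hanoi(1) = 1
hanoi(2) = 2 * 1 + 1 = 3
hanoi(3) = 2 * 3 + 1 = 7
hanoi(4) = 2 * 7 + 1 = 15
hanoi(5) = 2 * 15 + 1 = 31
hanoi(6) = 2 * 31 + 1 = 63
= 63


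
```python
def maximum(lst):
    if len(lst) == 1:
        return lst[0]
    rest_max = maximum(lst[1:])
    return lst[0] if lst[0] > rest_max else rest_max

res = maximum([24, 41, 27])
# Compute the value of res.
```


maximum([24, 41, 27])
= compare 24 with maximum([41, 27])
= compare 41 with maximum([27])
Base: maximum([27]) = 27
compare 41 with 27: max = 41
compare 24 with 41: max = 41
= 41


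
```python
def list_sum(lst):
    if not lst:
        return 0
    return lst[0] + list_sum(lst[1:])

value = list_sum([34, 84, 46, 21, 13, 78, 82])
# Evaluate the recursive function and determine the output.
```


list_sum([34, 84, 46, 21, 13, 78, 82])
= 34 + list_sum([84, 46, 21, 13, 78, 82])
= 34 + 84 + list_sum([46, 21, 13, 78, 82])
= 34 + 84 + 46 + list_sum([21, 13, 78, 82])
= 34 + 84 + 46 + 21 + list_sum([13, 78, 82])
= 34 + 84 + 46 + 21 + 13 + list_sum([78, 82])
= 34 + 84 + 46 + 21 + 13 + 78 + list_sum([82])
= 34 + 84 + 46 + 21 + 13 + 78 + 82 + list_sum([])
= 34 + 84 + 46 + 21 + 13 + 78 + 82 + 0
= 358


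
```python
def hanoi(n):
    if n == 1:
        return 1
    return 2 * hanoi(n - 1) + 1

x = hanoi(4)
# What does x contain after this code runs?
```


hanoi(4)
= 2 * hanoi(3) + 1
= 2 * (2 * hanoi(2) + 1) + 1
= 2 * (2 * (2 * hanoi(1) + 1) + 1) + 1
Now compute bottom-up:
hanoi(1) = 1
hanoi(2) = 2 * 1 + 1 = 3
hanoi(3) = 2 * 3 + 1 = 7
hanoi(4) = 2 * 7 + 1 = 15
= 15


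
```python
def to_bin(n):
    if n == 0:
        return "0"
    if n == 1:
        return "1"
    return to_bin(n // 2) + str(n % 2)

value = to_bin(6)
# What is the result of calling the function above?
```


to_bin(6)
= to_bin(3) + "0"
= to_bin(1) + "1" + "0"
= "1" + "1" + "0"
= "110"


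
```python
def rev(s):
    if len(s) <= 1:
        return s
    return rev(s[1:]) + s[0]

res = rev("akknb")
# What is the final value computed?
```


rev("akknb")
= rev("kknb") + "a"
= rev("knb") + "k" + "a"
= rev("nb") + "k" + "k" + "a"
= rev("b") + "n" + "k" + "k" + "a"
= "b" + "n" + "k" + "k" + "a"
= "bnkka"


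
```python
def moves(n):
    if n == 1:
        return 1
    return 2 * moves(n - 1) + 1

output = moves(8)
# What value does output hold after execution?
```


moves(8)
= 2 * moves(7) + 1
= 2 * (2 * moves(6) + 1) + 1
= 2 * (2 * (2 * moves(5) + 1) + 1) + 1
= 2 * (2 * (2 * (2 * moves(4) + 1) + 1) + 1) + 1
= 2 * (2 * (2 * (2 * (2 * moves(3) + 1) + 1) + 1) + 1) + 1
= 2 * (2 * (2 * (2 * (2 * (2 * moves(2) + 1) + 1) + 1) + 1) + 1) + 1
= 2 * (2 * (2 * (2 * (2 * (2 * (2 * moves(1) + 1) + 1) + 1) + 1) + 1) + 1) + 1
Now compute bottom-up:
moves(1) = 1
moves(2) = 2 * 1 + 1 = 3
moves(3) = 2 * 3 + 1 = 7
moves(4) = 2 * 7 + 1 = 15
moves(5) = 2 * 15 + 1 = 31
moves(6) = 2 * 31 + 1 = 63
moves(7) = 2 * 63 + 1 = 127
moves(8) = 2 * 127 + 1 = 255
= 255


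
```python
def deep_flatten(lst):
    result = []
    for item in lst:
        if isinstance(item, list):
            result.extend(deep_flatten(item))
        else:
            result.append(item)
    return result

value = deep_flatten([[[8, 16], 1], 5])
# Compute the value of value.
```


deep_flatten([[[8, 16], 1], 5])
Processing each element:
  [[8, 16], 1] is a list -> deep_flatten recursively -> [8, 16, 1]
  5 is not a list -> append 5
= [8, 16, 1, 5]


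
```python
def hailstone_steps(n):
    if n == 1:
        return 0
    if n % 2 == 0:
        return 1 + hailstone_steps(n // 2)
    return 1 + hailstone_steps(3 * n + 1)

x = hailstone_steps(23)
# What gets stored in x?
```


hailstone_steps(23)
23 is odd -> 3*23+1 = 70 -> hailstone_steps(70)
70 is even -> hailstone_steps(35)
35 is odd -> 3*35+1 = 106 -> hailstone_steps(106)
106 is even -> hailstone_steps(53)
53 is odd -> 3*53+1 = 160 -> hailstone_steps(160)
160 is even -> hailstone_steps(80)
80 is even -> hailstone_steps(40)
40 is even -> hailstone_steps(20)
20 is even -> hailstone_steps(10)
10 is even -> hailstone_steps(5)
5 is odd -> 3*5+1 = 16 -> hailstone_steps(16)
16 is even -> hailstone_steps(8)
8 is even -> hailstone_steps(4)
4 is even -> hailstone_steps(2)
2 is even -> hailstone_steps(1)
Reached 1 after 15 steps
= 15


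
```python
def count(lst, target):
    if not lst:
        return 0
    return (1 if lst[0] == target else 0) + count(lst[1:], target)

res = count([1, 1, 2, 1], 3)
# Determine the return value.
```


count([1, 1, 2, 1], 3)
lst[0]=1 != 3: 0 + count([1, 2, 1], 3)
lst[0]=1 != 3: 0 + count([2, 1], 3)
lst[0]=2 != 3: 0 + count([1], 3)
lst[0]=1 != 3: 0 + count([], 3)
= 0


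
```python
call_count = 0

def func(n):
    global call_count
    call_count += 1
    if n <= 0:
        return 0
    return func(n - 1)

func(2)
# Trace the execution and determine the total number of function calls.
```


func(2) calls func(1) calls ... calls func(0)
Total calls: 2 + 1 (for base case) = 3


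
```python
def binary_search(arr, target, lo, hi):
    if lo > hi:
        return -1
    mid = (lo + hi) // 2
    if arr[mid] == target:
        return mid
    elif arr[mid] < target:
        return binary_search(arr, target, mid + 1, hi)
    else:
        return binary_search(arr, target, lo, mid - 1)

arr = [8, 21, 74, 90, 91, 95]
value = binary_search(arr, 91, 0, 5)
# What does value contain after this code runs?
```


binary_search(arr, 91, 0, 5)
lo=0, hi=5, mid=2, arr[mid]=74
74 < 91, search right half
lo=3, hi=5, mid=4, arr[mid]=91
arr[4] == 91, found at index 4
= 4


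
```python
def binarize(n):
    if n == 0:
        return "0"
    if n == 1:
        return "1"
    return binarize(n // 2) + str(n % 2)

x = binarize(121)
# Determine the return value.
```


binarize(121)
= binarize(60) + "1"
= binarize(30) + "0" + "1"
= binarize(15) + "0" + "0" + "1"
= binarize(7) + "1" + "0" + "0" + "1"
= binarize(3) + "1" + "1" + "0" + "0" + "1"
= binarize(1) + "1" + "1" + "1" + "0" + "0" + "1"
= "1" + "1" + "1" + "1" + "0" + "0" + "1"
= "1111001"


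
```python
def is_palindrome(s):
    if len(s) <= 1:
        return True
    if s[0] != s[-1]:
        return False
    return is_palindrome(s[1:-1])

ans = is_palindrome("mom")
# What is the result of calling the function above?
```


is_palindrome("mom")
"mom": s[0]='m' == s[-1]='m' -> is_palindrome("o")
"o": len <= 1 -> True
= True


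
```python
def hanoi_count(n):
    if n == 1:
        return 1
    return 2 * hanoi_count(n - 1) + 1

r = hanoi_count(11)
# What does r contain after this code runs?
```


hanoi_count(11)
= 2 * hanoi_count(10) + 1
= 2 * (2 * hanoi_count(9) + 1) + 1
= 2 * (2 * (2 * hanoi_count(8) + 1) + 1) + 1
= 2 * (2 * (2 * (2 * hanoi_count(7) + 1) + 1) + 1) + 1
= 2 * (2 * (2 * (2 * (2 * hanoi_count(6) + 1) + 1) + 1) + 1) + 1
= 2 * (2 * (2 * (2 * (2 * (2 * hanoi_count(5) + 1) + 1) + 1) + 1) + 1) + 1
= 2 * (2 * (2 * (2 * (2 * (2 * (2 * hanoi_count(4) + 1) + 1) + 1) + 1) + 1) + 1) + 1
= 2 * (2 * (2 * (2 * (2 * (2 * (2 * (2 * hanoi_count(3) + 1) + 1) + 1) + 1) + 1) + 1) + 1) + 1
= 2 * (2 * (2 * (2 * (2 * (2 * (2 * (2 * (2 * hanoi_count(2) + 1) + 1) + 1) + 1) + 1) + 1) + 1) + 1) + 1
= 2 * (2 * (2 * (2 * (2 * (2 * (2 * (2 * (2 * (2 * hanoi_count(1) + 1) + 1) + 1) + 1) + 1) + 1) + 1) + 1) + 1) + 1
Now compute bottom-up:
hanoi_count(1) = 1
hanoi_count(2) = 2 * 1 + 1 = 3
hanoi_count(3) = 2 * 3 + 1 = 7
hanoi_count(4) = 2 * 7 + 1 = 15
hanoi_count(5) = 2 * 15 + 1 = 31
hanoi_count(6) = 2 * 31 + 1 = 63
hanoi_count(7) = 2 * 63 + 1 = 127
hanoi_count(8) = 2 * 127 + 1 = 255
hanoi_count(9) = 2 * 255 + 1 = 511
hanoi_count(10) = 2 * 511 + 1 = 1023
hanoi_count(11) = 2 * 1023 + 1 = 2047
= 2047


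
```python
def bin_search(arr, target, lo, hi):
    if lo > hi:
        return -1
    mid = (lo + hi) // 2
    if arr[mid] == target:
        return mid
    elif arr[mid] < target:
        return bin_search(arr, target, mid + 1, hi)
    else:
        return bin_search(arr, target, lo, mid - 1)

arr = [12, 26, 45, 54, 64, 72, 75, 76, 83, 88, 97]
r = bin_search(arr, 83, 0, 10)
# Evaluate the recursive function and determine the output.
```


bin_search(arr, 83, 0, 10)
lo=0, hi=10, mid=5, arr[mid]=72
72 < 83, search right half
lo=6, hi=10, mid=8, arr[mid]=83
arr[8] == 83, found at index 8
= 8


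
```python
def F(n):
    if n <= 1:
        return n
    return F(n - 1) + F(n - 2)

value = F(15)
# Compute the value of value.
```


F(15)
= F(14) + F(13)
= (F(13) + F(12)) + F(13)
Computing bottom-up: F(0)=0, F(1)=1, F(2)=1, F(3)=2, F(4)=3, F(5)=5, F(6)=8, F(7)=13, F(8)=21, F(9)=34, F(10)=55, F(11)=89, F(12)=144, F(13)=233, F(14)=377, F(15)=610
= 610


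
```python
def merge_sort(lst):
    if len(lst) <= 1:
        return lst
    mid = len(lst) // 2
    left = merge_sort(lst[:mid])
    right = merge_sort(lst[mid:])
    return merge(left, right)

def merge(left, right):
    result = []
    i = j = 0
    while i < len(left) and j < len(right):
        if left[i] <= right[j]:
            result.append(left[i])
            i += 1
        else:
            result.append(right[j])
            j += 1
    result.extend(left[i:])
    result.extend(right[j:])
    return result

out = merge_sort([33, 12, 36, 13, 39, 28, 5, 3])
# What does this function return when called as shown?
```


merge_sort([33, 12, 36, 13, 39, 28, 5, 3])
Split into [33, 12, 36, 13] and [39, 28, 5, 3]
Left sorted: [12, 13, 33, 36]
Right sorted: [3, 5, 28, 39]
Merge [12, 13, 33, 36] and [3, 5, 28, 39]
= [3, 5, 12, 13, 28, 33, 36, 39]
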